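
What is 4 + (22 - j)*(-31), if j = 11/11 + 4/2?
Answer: -585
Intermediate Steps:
j = 3 (j = 11*(1/11) + 4*(½) = 1 + 2 = 3)
4 + (22 - j)*(-31) = 4 + (22 - 1*3)*(-31) = 4 + (22 - 3)*(-31) = 4 + 19*(-31) = 4 - 589 = -585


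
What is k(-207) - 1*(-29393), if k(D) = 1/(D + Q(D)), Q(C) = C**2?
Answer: 1253376307/42642 ≈ 29393.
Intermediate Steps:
k(D) = 1/(D + D**2)
k(-207) - 1*(-29393) = 1/((-207)*(1 - 207)) - 1*(-29393) = -1/207/(-206) + 29393 = -1/207*(-1/206) + 29393 = 1/42642 + 29393 = 1253376307/42642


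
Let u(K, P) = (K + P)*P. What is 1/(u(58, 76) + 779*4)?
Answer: 1/13300 ≈ 7.5188e-5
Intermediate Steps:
u(K, P) = P*(K + P)
1/(u(58, 76) + 779*4) = 1/(76*(58 + 76) + 779*4) = 1/(76*134 + 3116) = 1/(10184 + 3116) = 1/13300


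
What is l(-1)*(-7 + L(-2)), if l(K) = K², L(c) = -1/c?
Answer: -13/2 ≈ -6.5000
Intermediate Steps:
l(-1)*(-7 + L(-2)) = (-1)²*(-7 - 1/(-2)) = 1*(-7 - 1*(-½)) = 1*(-7 + ½) = 1*(-13/2) = -13/2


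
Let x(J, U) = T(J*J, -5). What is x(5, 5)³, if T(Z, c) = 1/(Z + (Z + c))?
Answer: 1/91125 ≈ 1.0974e-5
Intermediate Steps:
T(Z, c) = 1/(c + 2*Z)
x(J, U) = 1/(-5 + 2*J²) (x(J, U) = 1/(-5 + 2*(J*J)) = 1/(-5 + 2*J²))
x(5, 5)³ = (1/(-5 + 2*5²))³ = (1/(-5 + 2*25))³ = (1/(-5 + 50))³ = (1/45)³ = 1/91125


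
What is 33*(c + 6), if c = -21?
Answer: -495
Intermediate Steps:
33*(c + 6) = 33*(-21 + 6) = 33*(-15) = -495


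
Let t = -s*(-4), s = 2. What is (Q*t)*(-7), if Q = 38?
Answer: -2128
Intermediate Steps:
t = 8 (t = -1*2*(-4) = -2*(-4) = 8)
(Q*t)*(-7) = (38*8)*(-7) = 304*(-7) = -2128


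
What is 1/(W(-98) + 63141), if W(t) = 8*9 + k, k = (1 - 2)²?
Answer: 1/63214 ≈ 1.5819e-5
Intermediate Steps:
k = 1 (k = (-1)² = 1)
W(t) = 73 (W(t) = 8*9 + 1 = 72 + 1 = 73)
1/(W(-98) + 63141) = 1/(73 + 63141) = 1/63214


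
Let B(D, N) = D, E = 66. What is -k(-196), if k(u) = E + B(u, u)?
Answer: 130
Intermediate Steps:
k(u) = 66 + u
-k(-196) = -(66 - 196) = -1*(-130) = 130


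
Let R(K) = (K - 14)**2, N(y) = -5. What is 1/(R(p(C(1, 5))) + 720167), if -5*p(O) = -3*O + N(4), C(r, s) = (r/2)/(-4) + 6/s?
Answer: 40000/28812785841 ≈ 1.3883e-6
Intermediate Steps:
C(r, s) = 6/s - r/8 (C(r, s) = (r*(1/2))*(-1/4) + 6/s = (r/2)*(-1/4) + 6/s = -r/8 + 6/s = 6/s - r/8)
p(O) = 1 + 3*O/5 (p(O) = -(-3*O - 5)/5 = -(-5 - 3*O)/5 = 1 + 3*O/5)
R(K) = (-14 + K)**2
1/(R(p(C(1, 5))) + 720167) = 1/((-14 + (1 + 3*(6/5 - 1/8*1)/5))**2 + 720167) = 1/((-14 + (1 + 3*(6*(1/5) - 1/8)/5))**2 + 720167) = 1/((-14 + (1 + 3*(6/5 - 1/8)/5))**2 + 720167) = 1/((-14 + (1 + (3/5)*(43/40)))**2 + 720167) = 1/((-14 + (1 + 129/200))**2 + 720167) = 1/((-14 + 329/200)**2 + 720167) = 1/((-2471/200)**2 + 720167) = 1/(6105841/40000 + 720167) = 1/(28812785841/40000) = 40000/28812785841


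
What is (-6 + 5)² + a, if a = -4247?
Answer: -4246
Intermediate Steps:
(-6 + 5)² + a = (-6 + 5)² - 4247 = (-1)² - 4247 = 1 - 4247 = -4246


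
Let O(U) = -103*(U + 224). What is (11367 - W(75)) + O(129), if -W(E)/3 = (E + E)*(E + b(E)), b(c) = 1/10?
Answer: 8803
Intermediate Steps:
b(c) = ⅒
O(U) = -23072 - 103*U (O(U) = -103*(224 + U) = -23072 - 103*U)
W(E) = -6*E*(⅒ + E) (W(E) = -3*(E + E)*(E + ⅒) = -3*2*E*(⅒ + E) = -6*E*(⅒ + E))
(11367 - W(75)) + O(129) = (11367 - (-3)*75*(1 + 10*75)/5) + (-23072 - 103*129) = (11367 - (-3)*75*(1 + 750)/5) + (-23072 - 13287) = (11367 - (-3)*75*751/5) - 36359 = (11367 - 1*(-33795)) - 36359 = (11367 + 33795) - 36359 = 45162 - 36359 = 8803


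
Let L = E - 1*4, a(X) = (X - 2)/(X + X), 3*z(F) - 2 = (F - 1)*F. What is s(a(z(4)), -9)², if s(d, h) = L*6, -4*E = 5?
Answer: 3969/4 ≈ 992.25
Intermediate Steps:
E = -5/4 (E = -¼*5 = -5/4 ≈ -1.2500)
z(F) = ⅔ + F*(-1 + F)/3 (z(F) = ⅔ + ((F - 1)*F)/3 = ⅔ + ((-1 + F)*F)/3 = ⅔ + (F*(-1 + F))/3 = ⅔ + F*(-1 + F)/3)
a(X) = (-2 + X)/(2*X) (a(X) = (-2 + X)/((2*X)) = (-2 + X)*(1/(2*X)) = (-2 + X)/(2*X))
L = -21/4 (L = -5/4 - 1*4 = -5/4 - 4 = -21/4 ≈ -5.2500)
s(d, h) = -63/2 (s(d, h) = -21/4*6 = -63/2)
s(a(z(4)), -9)² = (-63/2)² = 3969/4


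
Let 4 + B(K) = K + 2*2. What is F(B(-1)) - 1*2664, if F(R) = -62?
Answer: -2726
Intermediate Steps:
B(K) = K (B(K) = -4 + (K + 2*2) = -4 + (K + 4) = -4 + (4 + K) = K)
F(B(-1)) - 1*2664 = -62 - 1*2664 = -62 - 2664 = -2726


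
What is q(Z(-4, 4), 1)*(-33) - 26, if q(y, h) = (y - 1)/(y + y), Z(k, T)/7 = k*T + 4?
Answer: -2391/56 ≈ -42.696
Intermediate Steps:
Z(k, T) = 28 + 7*T*k (Z(k, T) = 7*(k*T + 4) = 7*(T*k + 4) = 7*(4 + T*k) = 28 + 7*T*k)
q(y, h) = (-1 + y)/(2*y) (q(y, h) = (-1 + y)/((2*y)) = (-1 + y)*(1/(2*y)) = (-1 + y)/(2*y))
q(Z(-4, 4), 1)*(-33) - 26 = ((-1 + (28 + 7*4*(-4)))/(2*(28 + 7*4*(-4))))*(-33) - 26 = ((-1 + (28 - 112))/(2*(28 - 112)))*(-33) - 26 = ((½)*(-1 - 84)/(-84))*(-33) - 26 = ((½)*(-1/84)*(-85))*(-33) - 26 = (85/168)*(-33) - 26 = -935/56 - 26 = -2391/56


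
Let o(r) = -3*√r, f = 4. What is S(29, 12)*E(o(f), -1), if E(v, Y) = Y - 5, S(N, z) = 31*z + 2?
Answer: -2244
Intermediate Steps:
S(N, z) = 2 + 31*z
E(v, Y) = -5 + Y
S(29, 12)*E(o(f), -1) = (2 + 31*12)*(-5 - 1) = (2 + 372)*(-6) = 374*(-6) = -2244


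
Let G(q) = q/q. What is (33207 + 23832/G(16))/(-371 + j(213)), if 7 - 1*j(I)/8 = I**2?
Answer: -19013/121089 ≈ -0.15702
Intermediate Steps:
G(q) = 1
j(I) = 56 - 8*I**2
(33207 + 23832/G(16))/(-371 + j(213)) = (33207 + 23832/1)/(-371 + (56 - 8*213**2)) = (33207 + 23832*1)/(-371 + (56 - 8*45369)) = (33207 + 23832)/(-371 + (56 - 362952)) = 57039/(-371 - 362896) = 57039/(-363267) = 57039*(-1/363267) = -19013/121089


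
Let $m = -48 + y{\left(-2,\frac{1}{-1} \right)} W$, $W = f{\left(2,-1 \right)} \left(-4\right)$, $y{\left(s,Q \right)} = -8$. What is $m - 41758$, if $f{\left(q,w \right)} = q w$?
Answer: $-41870$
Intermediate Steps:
$W = 8$ ($W = 2 \left(-1\right) \left(-4\right) = \left(-2\right) \left(-4\right) = 8$)
$m = -112$ ($m = -48 - 64 = -112$)
$m - 41758 = -112 - 41758 = -41870$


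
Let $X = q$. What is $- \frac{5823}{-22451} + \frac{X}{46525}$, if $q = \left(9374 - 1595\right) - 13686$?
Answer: $\frac{138297018}{1044532775} \approx 0.1324$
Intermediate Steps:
$q = -5907$ ($q = 7779 - 13686 = -5907$)
$X = -5907$
$- \frac{5823}{-22451} + \frac{X}{46525} = - \frac{5823}{-22451} - \frac{5907}{46525} = \left(-5823\right) \left(- \frac{1}{22451}\right) - \frac{5907}{46525} = \frac{5823}{22451} - \frac{5907}{46525} = \frac{138297018}{1044532775}$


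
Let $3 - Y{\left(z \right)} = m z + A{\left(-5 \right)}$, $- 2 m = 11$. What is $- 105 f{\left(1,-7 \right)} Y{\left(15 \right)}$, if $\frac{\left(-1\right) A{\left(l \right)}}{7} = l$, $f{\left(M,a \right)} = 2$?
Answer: $-10605$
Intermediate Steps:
$m = - \frac{11}{2}$ ($m = \left(- \frac{1}{2}\right) 11 = - \frac{11}{2} \approx -5.5$)
$A{\left(l \right)} = - 7 l$
$Y{\left(z \right)} = -32 + \frac{11 z}{2}$ ($Y{\left(z \right)} = 3 - \left(- \frac{11 z}{2} - -35\right) = 3 - \left(- \frac{11 z}{2} + 35\right) = 3 - \left(35 - \frac{11 z}{2}\right) = 3 + \left(-35 + \frac{11 z}{2}\right) = -32 + \frac{11 z}{2}$)
$- 105 f{\left(1,-7 \right)} Y{\left(15 \right)} = \left(-105\right) 2 \left(-32 + \frac{11}{2} \cdot 15\right) = - 210 \left(-32 + \frac{165}{2}\right) = \left(-210\right) \frac{101}{2} = -10605$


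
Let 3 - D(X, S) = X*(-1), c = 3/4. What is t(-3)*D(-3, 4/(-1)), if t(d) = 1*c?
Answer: 0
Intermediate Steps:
c = ¾ (c = 3*(¼) = ¾ ≈ 0.75000)
t(d) = ¾ (t(d) = 1*(¾) = ¾)
D(X, S) = 3 + X (D(X, S) = 3 - X*(-1) = 3 - (-1)*X = 3 + X)
t(-3)*D(-3, 4/(-1)) = 3*(3 - 3)/4 = (¾)*0 = 0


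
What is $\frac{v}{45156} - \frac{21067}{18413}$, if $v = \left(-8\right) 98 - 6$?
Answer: $- \frac{482923861}{415728714} \approx -1.1616$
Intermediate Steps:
$v = -790$ ($v = -784 - 6 = -790$)
$\frac{v}{45156} - \frac{21067}{18413} = - \frac{790}{45156} - \frac{21067}{18413} = \left(-790\right) \frac{1}{45156} - \frac{21067}{18413} = - \frac{395}{22578} - \frac{21067}{18413} = - \frac{482923861}{415728714}$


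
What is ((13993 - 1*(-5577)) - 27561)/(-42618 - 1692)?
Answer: 7991/44310 ≈ 0.18034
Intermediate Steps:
((13993 - 1*(-5577)) - 27561)/(-42618 - 1692) = ((13993 + 5577) - 27561)/(-44310) = (19570 - 27561)*(-1/44310) = -7991*(-1/44310) = 7991/44310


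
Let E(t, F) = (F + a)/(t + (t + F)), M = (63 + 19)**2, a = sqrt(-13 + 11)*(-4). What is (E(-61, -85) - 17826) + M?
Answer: -2298029/207 + 4*I*sqrt(2)/207 ≈ -11102.0 + 0.027328*I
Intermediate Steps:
a = -4*I*sqrt(2) (a = sqrt(-2)*(-4) = (I*sqrt(2))*(-4) = -4*I*sqrt(2) ≈ -5.6569*I)
M = 6724 (M = 82**2 = 6724)
E(t, F) = (F - 4*I*sqrt(2))/(F + 2*t) (E(t, F) = (F - 4*I*sqrt(2))/(t + (t + F)) = (F - 4*I*sqrt(2))/(t + (F + t)) = (F - 4*I*sqrt(2))/(F + 2*t))
(E(-61, -85) - 17826) + M = ((-85 - 4*I*sqrt(2))/(-85 + 2*(-61)) - 17826) + 6724 = ((-85 - 4*I*sqrt(2))/(-85 - 122) - 17826) + 6724 = ((-85 - 4*I*sqrt(2))/(-207) - 17826) + 6724 = (-(-85 - 4*I*sqrt(2))/207 - 17826) + 6724 = ((85/207 + 4*I*sqrt(2)/207) - 17826) + 6724 = (-3689897/207 + 4*I*sqrt(2)/207) + 6724 = -2298029/207 + 4*I*sqrt(2)/207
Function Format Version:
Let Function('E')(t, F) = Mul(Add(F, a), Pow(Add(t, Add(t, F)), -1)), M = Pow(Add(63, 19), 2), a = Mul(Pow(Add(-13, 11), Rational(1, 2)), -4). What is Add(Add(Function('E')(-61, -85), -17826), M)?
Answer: Add(Rational(-2298029, 207), Mul(Rational(4, 207), I, Pow(2, Rational(1, 2)))) ≈ Add(-11102., Mul(0.027328, I))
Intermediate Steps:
a = Mul(-4, I, Pow(2, Rational(1, 2))) (a = Mul(Pow(-2, Rational(1, 2)), -4) = Mul(Mul(I, Pow(2, Rational(1, 2))), -4) = Mul(-4, I, Pow(2, Rational(1, 2))) ≈ Mul(-5.6569, I))
M = 6724 (M = Pow(82, 2) = 6724)
Function('E')(t, F) = Mul(Pow(Add(F, Mul(2, t)), -1), Add(F, Mul(-4, I, Pow(2, Rational(1, 2))))) (Function('E')(t, F) = Mul(Add(F, Mul(-4, I, Pow(2, Rational(1, 2)))), Pow(Add(t, Add(t, F)), -1)) = Mul(Add(F, Mul(-4, I, Pow(2, Rational(1, 2)))), Pow(Add(t, Add(F, t)), -1)) = Mul(Add(F, Mul(-4, I, Pow(2, Rational(1, 2)))), Pow(Add(F, Mul(2, t)), -1)) = Mul(Pow(Add(F, Mul(2, t)), -1), Add(F, Mul(-4, I, Pow(2, Rational(1, 2))))))
Add(Add(Function('E')(-61, -85), -17826), M) = Add(Add(Mul(Pow(Add(-85, Mul(2, -61)), -1), Add(-85, Mul(-4, I, Pow(2, Rational(1, 2))))), -17826), 6724) = Add(Add(Mul(Pow(Add(-85, -122), -1), Add(-85, Mul(-4, I, Pow(2, Rational(1, 2))))), -17826), 6724) = Add(Add(Mul(Pow(-207, -1), Add(-85, Mul(-4, I, Pow(2, Rational(1, 2))))), -17826), 6724) = Add(Add(Mul(Rational(-1, 207), Add(-85, Mul(-4, I, Pow(2, Rational(1, 2))))), -17826), 6724) = Add(Add(Add(Rational(85, 207), Mul(Rational(4, 207), I, Pow(2, Rational(1, 2)))), -17826), 6724) = Add(Add(Rational(-3689897, 207), Mul(Rational(4, 207), I, Pow(2, Rational(1, 2)))), 6724) = Add(Rational(-2298029, 207), Mul(Rational(4, 207), I, Pow(2, Rational(1, 2))))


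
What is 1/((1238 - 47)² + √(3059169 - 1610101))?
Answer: 1418481/2012086898293 - 2*√362267/2012086898293 ≈ 7.0438e-7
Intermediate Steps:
1/((1238 - 47)² + √(3059169 - 1610101)) = 1/(1191² + √1449068) = 1/(1418481 + 2*√362267)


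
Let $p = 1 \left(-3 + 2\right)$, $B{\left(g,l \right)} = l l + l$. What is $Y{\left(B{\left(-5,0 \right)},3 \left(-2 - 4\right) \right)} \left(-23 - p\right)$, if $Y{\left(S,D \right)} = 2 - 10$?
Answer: $176$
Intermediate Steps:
$B{\left(g,l \right)} = l + l^{2}$ ($B{\left(g,l \right)} = l^{2} + l = l + l^{2}$)
$Y{\left(S,D \right)} = -8$ ($Y{\left(S,D \right)} = 2 - 10 = -8$)
$p = -1$ ($p = 1 \left(-1\right) = -1$)
$Y{\left(B{\left(-5,0 \right)},3 \left(-2 - 4\right) \right)} \left(-23 - p\right) = - 8 \left(-23 - -1\right) = - 8 \left(-23 + 1\right) = \left(-8\right) \left(-22\right) = 176$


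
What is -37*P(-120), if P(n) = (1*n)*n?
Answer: -532800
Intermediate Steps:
P(n) = n**2 (P(n) = n*n = n**2)
-37*P(-120) = -37*(-120)**2 = -37*14400 = -532800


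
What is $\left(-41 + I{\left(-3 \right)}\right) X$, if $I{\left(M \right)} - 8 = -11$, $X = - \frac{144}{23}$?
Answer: $\frac{6336}{23} \approx 275.48$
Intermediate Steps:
$X = - \frac{144}{23}$ ($X = \left(-144\right) \frac{1}{23} = - \frac{144}{23} \approx -6.2609$)
$I{\left(M \right)} = -3$ ($I{\left(M \right)} = 8 - 11 = -3$)
$\left(-41 + I{\left(-3 \right)}\right) X = \left(-41 - 3\right) \left(- \frac{144}{23}\right) = \left(-44\right) \left(- \frac{144}{23}\right) = \frac{6336}{23}$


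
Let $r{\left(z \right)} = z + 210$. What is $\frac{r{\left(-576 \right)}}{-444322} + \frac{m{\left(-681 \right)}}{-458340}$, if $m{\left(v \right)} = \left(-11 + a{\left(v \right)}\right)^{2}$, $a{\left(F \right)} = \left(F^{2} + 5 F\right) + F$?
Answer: $- \frac{11735154547223009}{25456318185} \approx -4.6099 \cdot 10^{5}$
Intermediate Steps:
$a{\left(F \right)} = F^{2} + 6 F$
$r{\left(z \right)} = 210 + z$
$m{\left(v \right)} = \left(-11 + v \left(6 + v\right)\right)^{2}$
$\frac{r{\left(-576 \right)}}{-444322} + \frac{m{\left(-681 \right)}}{-458340} = \frac{210 - 576}{-444322} + \frac{\left(-11 - 681 \left(6 - 681\right)\right)^{2}}{-458340} = \left(-366\right) \left(- \frac{1}{444322}\right) + \left(-11 - -459675\right)^{2} \left(- \frac{1}{458340}\right) = \frac{183}{222161} + \left(-11 + 459675\right)^{2} \left(- \frac{1}{458340}\right) = \frac{183}{222161} + 459664^{2} \left(- \frac{1}{458340}\right) = \frac{183}{222161} + 211290992896 \left(- \frac{1}{458340}\right) = \frac{183}{222161} - \frac{52822748224}{114585} = - \frac{11735154547223009}{25456318185}$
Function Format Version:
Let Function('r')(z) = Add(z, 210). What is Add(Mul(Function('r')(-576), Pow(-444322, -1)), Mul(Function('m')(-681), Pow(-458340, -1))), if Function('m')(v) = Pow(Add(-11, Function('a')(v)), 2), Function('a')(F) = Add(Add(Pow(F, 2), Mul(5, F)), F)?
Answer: Rational(-11735154547223009, 25456318185) ≈ -4.6099e+5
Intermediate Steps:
Function('a')(F) = Add(Pow(F, 2), Mul(6, F))
Function('r')(z) = Add(210, z)
Function('m')(v) = Pow(Add(-11, Mul(v, Add(6, v))), 2)
Add(Mul(Function('r')(-576), Pow(-444322, -1)), Mul(Function('m')(-681), Pow(-458340, -1))) = Add(Mul(Add(210, -576), Pow(-444322, -1)), Mul(Pow(Add(-11, Mul(-681, Add(6, -681))), 2), Pow(-458340, -1))) = Add(Mul(-366, Rational(-1, 444322)), Mul(Pow(Add(-11, Mul(-681, -675)), 2), Rational(-1, 458340))) = Add(Rational(183, 222161), Mul(Pow(Add(-11, 459675), 2), Rational(-1, 458340))) = Add(Rational(183, 222161), Mul(Pow(459664, 2), Rational(-1, 458340))) = Add(Rational(183, 222161), Mul(211290992896, Rational(-1, 458340))) = Add(Rational(183, 222161), Rational(-52822748224, 114585)) = Rational(-11735154547223009, 25456318185)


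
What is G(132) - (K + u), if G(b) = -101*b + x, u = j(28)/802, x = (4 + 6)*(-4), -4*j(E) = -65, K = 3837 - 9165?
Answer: -25805217/3208 ≈ -8044.0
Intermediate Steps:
K = -5328
j(E) = 65/4 (j(E) = -¼*(-65) = 65/4)
x = -40 (x = 10*(-4) = -40)
u = 65/3208 (u = (65/4)/802 = (65/4)*(1/802) = 65/3208 ≈ 0.020262)
G(b) = -40 - 101*b (G(b) = -101*b - 40 = -40 - 101*b)
G(132) - (K + u) = (-40 - 101*132) - (-5328 + 65/3208) = (-40 - 13332) - 1*(-17092159/3208) = -13372 + 17092159/3208 = -25805217/3208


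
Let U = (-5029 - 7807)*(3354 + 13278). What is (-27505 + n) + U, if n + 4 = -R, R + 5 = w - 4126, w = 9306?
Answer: -213521036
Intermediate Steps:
U = -213488352 (U = -12836*16632 = -213488352)
R = 5175 (R = -5 + (9306 - 4126) = -5 + 5180 = 5175)
n = -5179 (n = -4 - 1*5175 = -4 - 5175 = -5179)
(-27505 + n) + U = (-27505 - 5179) - 213488352 = -32684 - 213488352 = -213521036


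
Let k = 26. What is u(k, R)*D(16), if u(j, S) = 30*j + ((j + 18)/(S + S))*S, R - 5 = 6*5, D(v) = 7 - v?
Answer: -7218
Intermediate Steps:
R = 35 (R = 5 + 6*5 = 5 + 30 = 35)
u(j, S) = 9 + 61*j/2 (u(j, S) = 30*j + ((18 + j)/((2*S)))*S = 30*j + ((18 + j)*(1/(2*S)))*S = 30*j + ((18 + j)/(2*S))*S = 30*j + (9 + j/2) = 9 + 61*j/2)
u(k, R)*D(16) = (9 + (61/2)*26)*(7 - 1*16) = (9 + 793)*(7 - 16) = 802*(-9) = -7218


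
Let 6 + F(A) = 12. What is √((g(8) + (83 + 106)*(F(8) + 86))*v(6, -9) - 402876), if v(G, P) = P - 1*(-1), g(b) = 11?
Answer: 2*I*√135517 ≈ 736.25*I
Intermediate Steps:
F(A) = 6 (F(A) = -6 + 12 = 6)
v(G, P) = 1 + P (v(G, P) = P + 1 = 1 + P)
√((g(8) + (83 + 106)*(F(8) + 86))*v(6, -9) - 402876) = √((11 + (83 + 106)*(6 + 86))*(1 - 9) - 402876) = √((11 + 189*92)*(-8) - 402876) = √((11 + 17388)*(-8) - 402876) = √(17399*(-8) - 402876) = √(-139192 - 402876) = √(-542068) = 2*I*√135517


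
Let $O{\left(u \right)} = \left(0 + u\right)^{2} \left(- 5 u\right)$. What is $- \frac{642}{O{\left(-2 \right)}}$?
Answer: $- \frac{321}{20} \approx -16.05$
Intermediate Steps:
$O{\left(u \right)} = - 5 u^{3}$ ($O{\left(u \right)} = u^{2} \left(- 5 u\right) = - 5 u^{3}$)
$- \frac{642}{O{\left(-2 \right)}} = - \frac{642}{\left(-5\right) \left(-2\right)^{3}} = - \frac{642}{\left(-5\right) \left(-8\right)} = - \frac{642}{40} = \left(-642\right) \frac{1}{40} = - \frac{321}{20}$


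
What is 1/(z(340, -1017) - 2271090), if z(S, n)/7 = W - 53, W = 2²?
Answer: -1/2271433 ≈ -4.4025e-7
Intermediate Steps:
W = 4
z(S, n) = -343 (z(S, n) = 7*(4 - 53) = 7*(-49) = -343)
1/(z(340, -1017) - 2271090) = 1/(-343 - 2271090) = 1/(-2271433) = -1/2271433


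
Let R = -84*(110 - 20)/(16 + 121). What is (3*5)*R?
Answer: -113400/137 ≈ -827.74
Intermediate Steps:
R = -7560/137 ≈ -55.182
(3*5)*R = (3*5)*(-7560/137) = 15*(-7560/137) = -113400/137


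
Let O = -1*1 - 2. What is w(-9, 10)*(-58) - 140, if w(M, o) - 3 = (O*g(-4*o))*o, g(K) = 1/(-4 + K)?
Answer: -3889/11 ≈ -353.55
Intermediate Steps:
O = -3 (O = -1 - 2 = -3)
w(M, o) = 3 - 3*o/(-4 - 4*o) (w(M, o) = 3 + (-3/(-4 - 4*o))*o = 3 - 3*o/(-4 - 4*o))
w(-9, 10)*(-58) - 140 = (3*(4 + 5*10)/(4*(1 + 10)))*(-58) - 140 = ((¾)*(4 + 50)/11)*(-58) - 140 = ((¾)*(1/11)*54)*(-58) - 140 = (81/22)*(-58) - 140 = -2349/11 - 140 = -3889/11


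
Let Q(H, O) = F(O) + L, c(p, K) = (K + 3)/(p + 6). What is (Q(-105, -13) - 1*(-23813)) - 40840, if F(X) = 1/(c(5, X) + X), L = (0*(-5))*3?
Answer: -2605142/153 ≈ -17027.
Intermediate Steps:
L = 0 (L = 0*3 = 0)
c(p, K) = (3 + K)/(6 + p)
F(X) = 1/(3/11 + 12*X/11) (F(X) = 1/((3 + X)/(6 + 5) + X) = 1/((3 + X)/11 + X) = 1/((3/11 + X/11) + X) = 1/(3/11 + 12*X/11))
Q(H, O) = 11/(3*(1 + 4*O)) (Q(H, O) = 11/(3*(1 + 4*O)) + 0 = 11/(3*(1 + 4*O)))
(Q(-105, -13) - 1*(-23813)) - 40840 = (11/(3*(1 + 4*(-13))) - 1*(-23813)) - 40840 = (11/(3*(1 - 52)) + 23813) - 40840 = ((11/3)/(-51) + 23813) - 40840 = ((11/3)*(-1/51) + 23813) - 40840 = (-11/153 + 23813) - 40840 = 3643378/153 - 40840 = -2605142/153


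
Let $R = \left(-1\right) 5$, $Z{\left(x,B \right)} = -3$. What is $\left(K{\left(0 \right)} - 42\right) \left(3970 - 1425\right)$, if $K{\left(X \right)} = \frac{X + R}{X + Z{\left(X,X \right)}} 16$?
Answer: $- \frac{117070}{3} \approx -39023.0$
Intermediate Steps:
$R = -5$
$K{\left(X \right)} = \frac{16 \left(-5 + X\right)}{-3 + X}$ ($K{\left(X \right)} = \frac{X - 5}{X - 3} \cdot 16 = \frac{-5 + X}{-3 + X} 16 = \frac{16 \left(-5 + X\right)}{-3 + X}$)
$\left(K{\left(0 \right)} - 42\right) \left(3970 - 1425\right) = \left(\frac{16 \left(-5 + 0\right)}{-3 + 0} - 42\right) \left(3970 - 1425\right) = \left(16 \frac{1}{-3} \left(-5\right) - 42\right) 2545 = \left(16 \left(- \frac{1}{3}\right) \left(-5\right) - 42\right) 2545 = \left(\frac{80}{3} - 42\right) 2545 = \left(- \frac{46}{3}\right) 2545 = - \frac{117070}{3}$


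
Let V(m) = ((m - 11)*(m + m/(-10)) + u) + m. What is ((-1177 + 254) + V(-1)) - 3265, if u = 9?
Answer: -20846/5 ≈ -4169.2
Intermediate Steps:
V(m) = 9 + m + 9*m*(-11 + m)/10 (V(m) = ((m - 11)*(m + m/(-10)) + 9) + m = ((-11 + m)*(m + m*(-⅒)) + 9) + m = ((-11 + m)*(m - m/10) + 9) + m = ((-11 + m)*(9*m/10) + 9) + m = (9*m*(-11 + m)/10 + 9) + m = (9 + 9*m*(-11 + m)/10) + m = 9 + m + 9*m*(-11 + m)/10)
((-1177 + 254) + V(-1)) - 3265 = ((-1177 + 254) + (9 - 89/10*(-1) + (9/10)*(-1)²)) - 3265 = (-923 + (9 + 89/10 + (9/10)*1)) - 3265 = (-923 + (9 + 89/10 + 9/10)) - 3265 = (-923 + 94/5) - 3265 = -4521/5 - 3265 = -20846/5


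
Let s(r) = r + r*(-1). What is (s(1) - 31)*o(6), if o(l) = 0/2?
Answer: 0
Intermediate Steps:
o(l) = 0 (o(l) = 0*(1/2) = 0)
s(r) = 0 (s(r) = r - r = 0)
(s(1) - 31)*o(6) = (0 - 31)*0 = -31*0 = 0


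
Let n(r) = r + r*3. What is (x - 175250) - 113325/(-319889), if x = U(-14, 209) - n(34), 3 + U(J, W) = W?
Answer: -56038041695/319889 ≈ -1.7518e+5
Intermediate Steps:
n(r) = 4*r (n(r) = r + 3*r = 4*r)
U(J, W) = -3 + W
x = 70 (x = (-3 + 209) - 4*34 = 206 - 1*136 = 206 - 136 = 70)
(x - 175250) - 113325/(-319889) = (70 - 175250) - 113325/(-319889) = -175180 - 113325*(-1/319889) = -175180 + 113325/319889 = -56038041695/319889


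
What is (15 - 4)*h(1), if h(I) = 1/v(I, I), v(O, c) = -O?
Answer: -11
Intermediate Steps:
h(I) = -1/I (h(I) = 1/(-I) = -1/I)
(15 - 4)*h(1) = (15 - 4)*(-1/1) = 11*(-1*1) = 11*(-1) = -11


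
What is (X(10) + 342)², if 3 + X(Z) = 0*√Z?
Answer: 114921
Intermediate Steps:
X(Z) = -3 (X(Z) = -3 + 0*√Z = -3 + 0 = -3)
(X(10) + 342)² = (-3 + 342)² = 339² = 114921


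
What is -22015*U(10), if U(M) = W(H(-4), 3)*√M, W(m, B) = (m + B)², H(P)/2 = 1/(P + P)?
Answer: -2663815*√10/16 ≈ -5.2648e+5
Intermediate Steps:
H(P) = 1/P (H(P) = 2/(P + P) = 2/((2*P)) = 2*(1/(2*P)) = 1/P)
W(m, B) = (B + m)²
U(M) = 121*√M/16 (U(M) = (3 + 1/(-4))²*√M = (3 - ¼)²*√M = (11/4)²*√M = 121*√M/16)
-22015*U(10) = -2663815*√10/16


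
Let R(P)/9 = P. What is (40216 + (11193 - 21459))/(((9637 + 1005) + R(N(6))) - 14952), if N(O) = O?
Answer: -14975/2128 ≈ -7.0371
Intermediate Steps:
R(P) = 9*P
(40216 + (11193 - 21459))/(((9637 + 1005) + R(N(6))) - 14952) = (40216 + (11193 - 21459))/(((9637 + 1005) + 9*6) - 14952) = (40216 - 10266)/((10642 + 54) - 14952) = 29950/(10696 - 14952) = 29950/(-4256) = 29950*(-1/4256) = -14975/2128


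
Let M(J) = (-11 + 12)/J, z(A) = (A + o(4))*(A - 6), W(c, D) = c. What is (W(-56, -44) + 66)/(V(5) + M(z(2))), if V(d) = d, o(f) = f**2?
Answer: 720/359 ≈ 2.0056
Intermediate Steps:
z(A) = (-6 + A)*(16 + A) (z(A) = (A + 4**2)*(A - 6) = (A + 16)*(-6 + A) = (16 + A)*(-6 + A) = (-6 + A)*(16 + A))
M(J) = 1/J
(W(-56, -44) + 66)/(V(5) + M(z(2))) = (-56 + 66)/(5 + 1/(-96 + 2**2 + 10*2)) = 10/(5 + 1/(-96 + 4 + 20)) = 10/(5 + 1/(-72)) = 10/(5 - 1/72) = 10/(359/72) = 10*(72/359) = 720/359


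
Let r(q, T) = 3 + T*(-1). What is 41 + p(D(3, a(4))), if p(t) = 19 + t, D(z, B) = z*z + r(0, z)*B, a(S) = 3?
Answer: 69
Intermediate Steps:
r(q, T) = 3 - T
D(z, B) = z² + B*(3 - z) (D(z, B) = z*z + (3 - z)*B = z² + B*(3 - z))
41 + p(D(3, a(4))) = 41 + (19 + (3² - 1*3*(-3 + 3))) = 41 + (19 + (9 - 1*3*0)) = 41 + (19 + (9 + 0)) = 41 + (19 + 9) = 41 + 28 = 69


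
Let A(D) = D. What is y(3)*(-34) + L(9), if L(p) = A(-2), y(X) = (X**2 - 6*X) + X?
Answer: 202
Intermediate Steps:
y(X) = X**2 - 5*X
L(p) = -2
y(3)*(-34) + L(9) = (3*(-5 + 3))*(-34) - 2 = (3*(-2))*(-34) - 2 = -6*(-34) - 2 = 204 - 2 = 202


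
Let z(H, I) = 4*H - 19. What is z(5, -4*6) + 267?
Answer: 268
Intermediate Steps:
z(H, I) = -19 + 4*H
z(5, -4*6) + 267 = (-19 + 4*5) + 267 = (-19 + 20) + 267 = 1 + 267 = 268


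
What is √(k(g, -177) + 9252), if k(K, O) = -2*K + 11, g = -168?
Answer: √9599 ≈ 97.974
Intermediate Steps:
k(K, O) = 11 - 2*K
√(k(g, -177) + 9252) = √((11 - 2*(-168)) + 9252) = √((11 + 336) + 9252) = √(347 + 9252) = √9599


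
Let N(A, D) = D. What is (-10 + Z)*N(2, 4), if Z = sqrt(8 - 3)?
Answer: -40 + 4*sqrt(5) ≈ -31.056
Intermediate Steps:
Z = sqrt(5) ≈ 2.2361
(-10 + Z)*N(2, 4) = (-10 + sqrt(5))*4 = -40 + 4*sqrt(5)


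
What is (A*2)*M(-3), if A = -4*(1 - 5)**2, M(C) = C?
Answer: 384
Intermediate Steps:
A = -64 (A = -4*(-4)**2 = -4*16 = -64)
(A*2)*M(-3) = -64*2*(-3) = -128*(-3) = 384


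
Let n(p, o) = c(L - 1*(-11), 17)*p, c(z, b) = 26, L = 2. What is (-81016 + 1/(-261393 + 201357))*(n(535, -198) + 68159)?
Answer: -399173486797813/60036 ≈ -6.6489e+9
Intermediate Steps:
n(p, o) = 26*p
(-81016 + 1/(-261393 + 201357))*(n(535, -198) + 68159) = (-81016 + 1/(-261393 + 201357))*(26*535 + 68159) = (-81016 + 1/(-60036))*(13910 + 68159) = (-81016 - 1/60036)*82069 = -4863876577/60036*82069 = -399173486797813/60036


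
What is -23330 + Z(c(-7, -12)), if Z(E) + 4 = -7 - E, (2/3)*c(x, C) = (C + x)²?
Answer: -47765/2 ≈ -23883.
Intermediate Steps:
c(x, C) = 3*(C + x)²/2
Z(E) = -11 - E (Z(E) = -4 + (-7 - E) = -11 - E)
-23330 + Z(c(-7, -12)) = -23330 + (-11 - 3*(-12 - 7)²/2) = -23330 + (-11 - 3*(-19)²/2) = -23330 + (-11 - 3*361/2) = -23330 + (-11 - 1*1083/2) = -23330 + (-11 - 1083/2) = -23330 - 1105/2 = -47765/2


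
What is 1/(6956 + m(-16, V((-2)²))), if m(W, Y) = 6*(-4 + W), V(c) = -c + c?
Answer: 1/6836 ≈ 0.00014628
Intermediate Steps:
V(c) = 0
m(W, Y) = -24 + 6*W
1/(6956 + m(-16, V((-2)²))) = 1/(6956 + (-24 + 6*(-16))) = 1/(6956 + (-24 - 96)) = 1/(6956 - 120) = 1/6836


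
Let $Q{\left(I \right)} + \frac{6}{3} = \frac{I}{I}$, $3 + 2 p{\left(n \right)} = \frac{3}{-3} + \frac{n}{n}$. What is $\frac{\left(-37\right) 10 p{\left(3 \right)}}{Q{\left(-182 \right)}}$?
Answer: $-555$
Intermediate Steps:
$p{\left(n \right)} = - \frac{3}{2}$ ($p{\left(n \right)} = - \frac{3}{2} + \frac{\frac{3}{-3} + \frac{n}{n}}{2} = - \frac{3}{2} + \frac{3 \left(- \frac{1}{3}\right) + 1}{2} = - \frac{3}{2} + \frac{-1 + 1}{2} = - \frac{3}{2} + \frac{1}{2} \cdot 0 = - \frac{3}{2} + 0 = - \frac{3}{2}$)
$Q{\left(I \right)} = -1$ ($Q{\left(I \right)} = -2 + \frac{I}{I} = -2 + 1 = -1$)
$\frac{\left(-37\right) 10 p{\left(3 \right)}}{Q{\left(-182 \right)}} = \frac{\left(-37\right) 10 \left(- \frac{3}{2}\right)}{-1} = \left(-370\right) \left(- \frac{3}{2}\right) \left(-1\right) = 555 \left(-1\right) = -555$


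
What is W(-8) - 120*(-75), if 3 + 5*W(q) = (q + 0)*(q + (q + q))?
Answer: 45189/5 ≈ 9037.8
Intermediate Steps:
W(q) = -⅗ + 3*q²/5 (W(q) = -⅗ + ((q + 0)*(q + (q + q)))/5 = -⅗ + (q*(q + 2*q))/5 = -⅗ + (q*(3*q))/5 = -⅗ + (3*q²)/5 = -⅗ + 3*q²/5)
W(-8) - 120*(-75) = (-⅗ + (⅗)*(-8)²) - 120*(-75) = (-⅗ + (⅗)*64) + 9000 = (-⅗ + 192/5) + 9000 = 189/5 + 9000 = 45189/5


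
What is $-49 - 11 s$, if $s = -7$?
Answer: $28$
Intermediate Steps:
$-49 - 11 s = -49 - -77 = -49 + 77 = 28$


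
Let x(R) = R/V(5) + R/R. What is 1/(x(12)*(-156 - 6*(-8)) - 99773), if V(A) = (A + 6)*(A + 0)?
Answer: -55/5494751 ≈ -1.0010e-5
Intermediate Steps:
V(A) = A*(6 + A) (V(A) = (6 + A)*A = A*(6 + A))
x(R) = 1 + R/55 (x(R) = R/((5*(6 + 5))) + R/R = R/((5*11)) + 1 = R/55 + 1 = 1 + R/55)
1/(x(12)*(-156 - 6*(-8)) - 99773) = 1/((1 + (1/55)*12)*(-156 - 6*(-8)) - 99773) = 1/((1 + 12/55)*(-156 + 48) - 99773) = 1/((67/55)*(-108) - 99773) = 1/(-7236/55 - 99773) = 1/(-5494751/55) = -55/5494751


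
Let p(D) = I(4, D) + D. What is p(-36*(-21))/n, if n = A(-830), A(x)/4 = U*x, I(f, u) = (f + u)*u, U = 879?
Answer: -47943/243190 ≈ -0.19714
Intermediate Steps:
I(f, u) = u*(f + u)
p(D) = D + D*(4 + D) (p(D) = D*(4 + D) + D = D + D*(4 + D))
A(x) = 3516*x (A(x) = 4*(879*x) = 3516*x)
n = -2918280 (n = 3516*(-830) = -2918280)
p(-36*(-21))/n = ((-36*(-21))*(5 - 36*(-21)))/(-2918280) = (756*(5 + 756))*(-1/2918280) = (756*761)*(-1/2918280) = 575316*(-1/2918280) = -47943/243190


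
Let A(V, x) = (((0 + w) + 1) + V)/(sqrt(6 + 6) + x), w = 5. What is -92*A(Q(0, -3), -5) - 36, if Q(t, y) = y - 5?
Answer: -1388/13 - 368*sqrt(3)/13 ≈ -155.80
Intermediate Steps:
Q(t, y) = -5 + y
A(V, x) = (6 + V)/(x + 2*sqrt(3)) (A(V, x) = (((0 + 5) + 1) + V)/(sqrt(6 + 6) + x) = ((5 + 1) + V)/(sqrt(12) + x) = (6 + V)/(2*sqrt(3) + x) = (6 + V)/(x + 2*sqrt(3)))
-92*A(Q(0, -3), -5) - 36 = -92*(6 + (-5 - 3))/(-5 + 2*sqrt(3)) - 36 = -92*(6 - 8)/(-5 + 2*sqrt(3)) - 36 = -92*(-2)/(-5 + 2*sqrt(3)) - 36 = -(-184)/(-5 + 2*sqrt(3)) - 36 = 184/(-5 + 2*sqrt(3)) - 36 = -36 + 184/(-5 + 2*sqrt(3))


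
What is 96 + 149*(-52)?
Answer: -7652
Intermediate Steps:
96 + 149*(-52) = 96 - 7748 = -7652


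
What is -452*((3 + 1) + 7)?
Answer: -4972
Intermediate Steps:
-452*((3 + 1) + 7) = -452*(4 + 7) = -452*11 = -113*44 = -4972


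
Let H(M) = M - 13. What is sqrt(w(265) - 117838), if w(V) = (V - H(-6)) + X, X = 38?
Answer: 2*I*sqrt(29379) ≈ 342.81*I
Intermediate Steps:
H(M) = -13 + M
w(V) = 57 + V (w(V) = (V - (-13 - 6)) + 38 = (V - 1*(-19)) + 38 = (V + 19) + 38 = (19 + V) + 38 = 57 + V)
sqrt(w(265) - 117838) = sqrt((57 + 265) - 117838) = sqrt(322 - 117838) = sqrt(-117516) = 2*I*sqrt(29379)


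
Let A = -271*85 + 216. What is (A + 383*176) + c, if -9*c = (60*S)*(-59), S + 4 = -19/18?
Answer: 1150213/27 ≈ 42601.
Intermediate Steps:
S = -91/18 (S = -4 - 19/18 = -91/18 ≈ -5.0556)
c = -53690/27 (c = -60*(-91/18)*(-59)/9 = -(-910)*(-59)/27 = -1/9*53690/3 = -53690/27 ≈ -1988.5)
A = -22819 (A = -23035 + 216 = -22819)
(A + 383*176) + c = (-22819 + 383*176) - 53690/27 = (-22819 + 67408) - 53690/27 = 44589 - 53690/27 = 1150213/27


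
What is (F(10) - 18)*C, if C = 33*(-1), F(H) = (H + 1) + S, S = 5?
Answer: 66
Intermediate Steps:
F(H) = 6 + H (F(H) = (H + 1) + 5 = (1 + H) + 5 = 6 + H)
C = -33
(F(10) - 18)*C = ((6 + 10) - 18)*(-33) = (16 - 18)*(-33) = -2*(-33) = 66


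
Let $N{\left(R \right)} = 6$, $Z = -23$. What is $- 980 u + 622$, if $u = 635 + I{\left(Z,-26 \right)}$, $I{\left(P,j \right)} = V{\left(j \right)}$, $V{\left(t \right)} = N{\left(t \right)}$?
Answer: $-627558$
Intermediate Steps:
$V{\left(t \right)} = 6$
$I{\left(P,j \right)} = 6$
$u = 641$ ($u = 635 + 6 = 641$)
$- 980 u + 622 = \left(-980\right) 641 + 622 = -628180 + 622 = -627558$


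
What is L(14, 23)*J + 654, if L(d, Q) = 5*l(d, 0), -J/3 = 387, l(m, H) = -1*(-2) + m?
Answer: -92226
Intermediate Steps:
l(m, H) = 2 + m
J = -1161 (J = -3*387 = -1161)
L(d, Q) = 10 + 5*d (L(d, Q) = 5*(2 + d) = 10 + 5*d)
L(14, 23)*J + 654 = (10 + 5*14)*(-1161) + 654 = (10 + 70)*(-1161) + 654 = 80*(-1161) + 654 = -92880 + 654 = -92226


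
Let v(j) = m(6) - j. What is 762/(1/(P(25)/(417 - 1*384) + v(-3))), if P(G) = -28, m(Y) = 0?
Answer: 18034/11 ≈ 1639.5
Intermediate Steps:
v(j) = -j (v(j) = 0 - j = -j)
762/(1/(P(25)/(417 - 1*384) + v(-3))) = 762/(1/(-28/(417 - 1*384) - 1*(-3))) = 762/(1/(-28/(417 - 384) + 3)) = 762/(1/(-28/33 + 3)) = 762/(1/(71/33)) = 762/(33/71) = 762*(71/33) = 18034/11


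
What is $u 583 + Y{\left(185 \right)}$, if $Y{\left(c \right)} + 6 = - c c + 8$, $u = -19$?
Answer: $-45300$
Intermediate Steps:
$Y{\left(c \right)} = 2 - c^{2}$ ($Y{\left(c \right)} = -6 + \left(- c c + 8\right) = -6 - \left(-8 + c^{2}\right) = 2 - c^{2}$)
$u 583 + Y{\left(185 \right)} = \left(-19\right) 583 + \left(2 - 185^{2}\right) = -11077 + \left(2 - 34225\right) = -11077 - 34223 = -45300$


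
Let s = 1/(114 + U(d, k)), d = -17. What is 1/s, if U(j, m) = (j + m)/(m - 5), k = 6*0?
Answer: 587/5 ≈ 117.40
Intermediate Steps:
k = 0
U(j, m) = (j + m)/(-5 + m)
s = 5/587 (s = 1/(114 + (-17 + 0)/(-5 + 0)) = 1/(114 - 17/(-5)) = 1/(114 - 1/5*(-17)) = 1/(114 + 17/5) = 1/(587/5) = 5/587 ≈ 0.0085179)
1/s = 1/(5/587) = 587/5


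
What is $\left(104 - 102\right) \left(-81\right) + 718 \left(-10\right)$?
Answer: $-7342$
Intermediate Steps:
$\left(104 - 102\right) \left(-81\right) + 718 \left(-10\right) = 2 \left(-81\right) - 7180 = -162 - 7180 = -7342$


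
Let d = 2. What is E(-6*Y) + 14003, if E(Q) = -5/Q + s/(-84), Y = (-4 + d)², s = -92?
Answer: 784241/56 ≈ 14004.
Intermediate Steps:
Y = 4 (Y = (-4 + 2)² = (-2)² = 4)
E(Q) = 23/21 - 5/Q (E(Q) = -5/Q - 92/(-84) = -5/Q - 92*(-1/84) = -5/Q + 23/21 = 23/21 - 5/Q)
E(-6*Y) + 14003 = (23/21 - 5/((-6*4))) + 14003 = (23/21 - 5/(-24)) + 14003 = (23/21 - 5*(-1/24)) + 14003 = (23/21 + 5/24) + 14003 = 73/56 + 14003 = 784241/56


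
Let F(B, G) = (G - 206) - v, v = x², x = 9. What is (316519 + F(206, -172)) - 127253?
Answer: 188807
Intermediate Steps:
v = 81 (v = 9² = 81)
F(B, G) = -287 + G (F(B, G) = (G - 206) - 1*81 = (-206 + G) - 81 = -287 + G)
(316519 + F(206, -172)) - 127253 = (316519 + (-287 - 172)) - 127253 = (316519 - 459) - 127253 = 316060 - 127253 = 188807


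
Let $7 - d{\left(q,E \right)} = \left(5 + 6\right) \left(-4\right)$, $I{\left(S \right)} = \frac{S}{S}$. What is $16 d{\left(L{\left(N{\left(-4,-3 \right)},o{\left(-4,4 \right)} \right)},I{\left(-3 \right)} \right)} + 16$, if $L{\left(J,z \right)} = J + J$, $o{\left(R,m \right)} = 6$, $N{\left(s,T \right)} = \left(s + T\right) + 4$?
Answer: $832$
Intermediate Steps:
$N{\left(s,T \right)} = 4 + T + s$ ($N{\left(s,T \right)} = \left(T + s\right) + 4 = 4 + T + s$)
$I{\left(S \right)} = 1$
$L{\left(J,z \right)} = 2 J$
$d{\left(q,E \right)} = 51$ ($d{\left(q,E \right)} = 7 - \left(5 + 6\right) \left(-4\right) = 7 - 11 \left(-4\right) = 7 - -44 = 7 + 44 = 51$)
$16 d{\left(L{\left(N{\left(-4,-3 \right)},o{\left(-4,4 \right)} \right)},I{\left(-3 \right)} \right)} + 16 = 16 \cdot 51 + 16 = 816 + 16 = 832$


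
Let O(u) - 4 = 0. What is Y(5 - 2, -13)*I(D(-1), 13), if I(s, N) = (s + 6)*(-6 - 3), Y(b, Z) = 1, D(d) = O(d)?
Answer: -90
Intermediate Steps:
O(u) = 4 (O(u) = 4 + 0 = 4)
D(d) = 4
I(s, N) = -54 - 9*s (I(s, N) = (6 + s)*(-9) = -54 - 9*s)
Y(5 - 2, -13)*I(D(-1), 13) = 1*(-54 - 9*4) = 1*(-54 - 36) = 1*(-90) = -90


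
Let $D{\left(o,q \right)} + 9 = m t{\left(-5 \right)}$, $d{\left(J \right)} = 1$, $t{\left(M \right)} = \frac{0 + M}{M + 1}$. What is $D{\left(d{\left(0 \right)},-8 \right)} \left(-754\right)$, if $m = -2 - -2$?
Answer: $6786$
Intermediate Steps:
$t{\left(M \right)} = \frac{M}{1 + M}$
$m = 0$ ($m = -2 + 2 = 0$)
$D{\left(o,q \right)} = -9$ ($D{\left(o,q \right)} = -9 + 0 \left(- \frac{5}{1 - 5}\right) = -9 + 0 \left(- \frac{5}{-4}\right) = -9 + 0 \left(\left(-5\right) \left(- \frac{1}{4}\right)\right) = -9 + 0 \cdot \frac{5}{4} = -9 + 0 = -9$)
$D{\left(d{\left(0 \right)},-8 \right)} \left(-754\right) = \left(-9\right) \left(-754\right) = 6786$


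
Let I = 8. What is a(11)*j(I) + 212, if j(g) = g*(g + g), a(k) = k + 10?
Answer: 2900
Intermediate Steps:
a(k) = 10 + k
j(g) = 2*g² (j(g) = g*(2*g) = 2*g²)
a(11)*j(I) + 212 = (10 + 11)*(2*8²) + 212 = 21*(2*64) + 212 = 21*128 + 212 = 2688 + 212 = 2900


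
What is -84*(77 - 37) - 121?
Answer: -3481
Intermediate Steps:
-84*(77 - 37) - 121 = -84*40 - 121 = -3360 - 121 = -3481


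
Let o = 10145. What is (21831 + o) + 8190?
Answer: 40166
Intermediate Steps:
(21831 + o) + 8190 = (21831 + 10145) + 8190 = 31976 + 8190 = 40166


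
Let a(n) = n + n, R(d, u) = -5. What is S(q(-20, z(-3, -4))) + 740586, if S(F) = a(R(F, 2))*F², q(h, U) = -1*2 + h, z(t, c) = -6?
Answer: 735746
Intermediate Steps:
q(h, U) = -2 + h
a(n) = 2*n
S(F) = -10*F² (S(F) = (2*(-5))*F² = -10*F²)
S(q(-20, z(-3, -4))) + 740586 = -10*(-2 - 20)² + 740586 = -10*(-22)² + 740586 = -10*484 + 740586 = -4840 + 740586 = 735746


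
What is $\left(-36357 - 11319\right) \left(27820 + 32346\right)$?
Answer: $-2868474216$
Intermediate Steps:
$\left(-36357 - 11319\right) \left(27820 + 32346\right) = \left(-47676\right) 60166 = -2868474216$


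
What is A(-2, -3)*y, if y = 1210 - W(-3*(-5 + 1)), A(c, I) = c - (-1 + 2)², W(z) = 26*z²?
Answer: 7602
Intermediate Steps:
A(c, I) = -1 + c (A(c, I) = c - 1*1² = c - 1*1 = c - 1 = -1 + c)
y = -2534 (y = 1210 - 26*(-3*(-5 + 1))² = 1210 - 26*(-3*(-4))² = 1210 - 26*12² = 1210 - 26*144 = 1210 - 1*3744 = 1210 - 3744 = -2534)
A(-2, -3)*y = (-1 - 2)*(-2534) = -3*(-2534) = 7602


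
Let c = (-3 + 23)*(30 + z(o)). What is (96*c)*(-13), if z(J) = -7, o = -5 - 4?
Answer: -574080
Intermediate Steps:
o = -9
c = 460 (c = (-3 + 23)*(30 - 7) = 20*23 = 460)
(96*c)*(-13) = (96*460)*(-13) = 44160*(-13) = -574080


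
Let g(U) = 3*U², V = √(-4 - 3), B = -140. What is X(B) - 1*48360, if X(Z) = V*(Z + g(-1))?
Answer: -48360 - 137*I*√7 ≈ -48360.0 - 362.47*I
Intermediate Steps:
V = I*√7 (V = √(-7) = I*√7 ≈ 2.6458*I)
X(Z) = I*√7*(3 + Z) (X(Z) = (I*√7)*(Z + 3*(-1)²) = (I*√7)*(Z + 3*1) = (I*√7)*(Z + 3) = (I*√7)*(3 + Z) = I*√7*(3 + Z))
X(B) - 1*48360 = I*√7*(3 - 140) - 1*48360 = I*√7*(-137) - 48360 = -137*I*√7 - 48360 = -48360 - 137*I*√7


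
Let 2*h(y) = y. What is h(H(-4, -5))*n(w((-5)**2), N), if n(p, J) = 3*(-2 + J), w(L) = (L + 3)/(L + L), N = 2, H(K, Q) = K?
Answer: 0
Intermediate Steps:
w(L) = (3 + L)/(2*L) (w(L) = (3 + L)/((2*L)) = (3 + L)*(1/(2*L)) = (3 + L)/(2*L))
n(p, J) = -6 + 3*J
h(y) = y/2
h(H(-4, -5))*n(w((-5)**2), N) = ((1/2)*(-4))*(-6 + 3*2) = -2*(-6 + 6) = -2*0 = 0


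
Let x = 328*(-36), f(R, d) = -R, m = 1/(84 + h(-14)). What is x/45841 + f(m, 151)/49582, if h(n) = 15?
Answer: -57961007185/225015957738 ≈ -0.25759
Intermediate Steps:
m = 1/99 (m = 1/(84 + 15) = 1/99 ≈ 0.010101)
x = -11808
x/45841 + f(m, 151)/49582 = -11808/45841 - 1*1/99/49582 = -11808*1/45841 - 1/99*1/49582 = -11808/45841 - 1/4908618 = -57961007185/225015957738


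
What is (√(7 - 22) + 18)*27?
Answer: 486 + 27*I*√15 ≈ 486.0 + 104.57*I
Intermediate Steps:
(√(7 - 22) + 18)*27 = (√(-15) + 18)*27 = (I*√15 + 18)*27 = (18 + I*√15)*27 = 486 + 27*I*√15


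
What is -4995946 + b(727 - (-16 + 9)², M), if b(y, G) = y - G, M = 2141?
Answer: -4997409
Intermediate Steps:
-4995946 + b(727 - (-16 + 9)², M) = -4995946 + ((727 - (-16 + 9)²) - 1*2141) = -4995946 + ((727 - 1*(-7)²) - 2141) = -4995946 + ((727 - 1*49) - 2141) = -4995946 + ((727 - 49) - 2141) = -4995946 + (678 - 2141) = -4995946 - 1463 = -4997409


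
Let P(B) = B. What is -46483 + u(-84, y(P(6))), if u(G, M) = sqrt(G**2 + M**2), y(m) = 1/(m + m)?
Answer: -46483 + sqrt(1016065)/12 ≈ -46399.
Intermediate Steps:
y(m) = 1/(2*m)
-46483 + u(-84, y(P(6))) = -46483 + sqrt((-84)**2 + ((1/2)/6)**2) = -46483 + sqrt(7056 + ((1/2)*(1/6))**2) = -46483 + sqrt(7056 + (1/12)**2) = -46483 + sqrt(7056 + 1/144) = -46483 + sqrt(1016065/144) = -46483 + sqrt(1016065)/12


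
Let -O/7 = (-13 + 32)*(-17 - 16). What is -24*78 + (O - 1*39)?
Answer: 2478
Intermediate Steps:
O = 4389 (O = -7*(-13 + 32)*(-17 - 16) = -133*(-33) = -7*(-627) = 4389)
-24*78 + (O - 1*39) = -24*78 + (4389 - 1*39) = -1872 + (4389 - 39) = -1872 + 4350 = 2478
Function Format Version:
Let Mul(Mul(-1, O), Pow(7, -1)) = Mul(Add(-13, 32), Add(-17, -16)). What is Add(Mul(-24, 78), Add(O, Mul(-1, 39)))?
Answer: 2478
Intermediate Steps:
O = 4389 (O = Mul(-7, Mul(Add(-13, 32), Add(-17, -16))) = Mul(-7, Mul(19, -33)) = Mul(-7, -627) = 4389)
Add(Mul(-24, 78), Add(O, Mul(-1, 39))) = Add(Mul(-24, 78), Add(4389, Mul(-1, 39))) = Add(-1872, Add(4389, -39)) = Add(-1872, 4350) = 2478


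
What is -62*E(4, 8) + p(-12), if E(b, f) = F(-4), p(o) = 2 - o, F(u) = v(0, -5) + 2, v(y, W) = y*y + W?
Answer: 200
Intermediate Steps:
v(y, W) = W + y² (v(y, W) = y² + W = W + y²)
F(u) = -3 (F(u) = (-5 + 0²) + 2 = (-5 + 0) + 2 = -5 + 2 = -3)
E(b, f) = -3
-62*E(4, 8) + p(-12) = -62*(-3) + (2 - 1*(-12)) = 186 + (2 + 12) = 186 + 14 = 200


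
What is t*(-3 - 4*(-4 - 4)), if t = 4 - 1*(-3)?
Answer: 203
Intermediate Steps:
t = 7 (t = 4 + 3 = 7)
t*(-3 - 4*(-4 - 4)) = 7*(-3 - 4*(-4 - 4)) = 7*(-3 - 4*(-8)) = 7*(-3 + 32) = 7*29 = 203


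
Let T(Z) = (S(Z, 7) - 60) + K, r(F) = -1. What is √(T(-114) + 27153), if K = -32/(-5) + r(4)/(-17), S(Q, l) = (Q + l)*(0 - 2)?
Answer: 2*√49334935/85 ≈ 165.27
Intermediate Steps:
S(Q, l) = -2*Q - 2*l (S(Q, l) = (Q + l)*(-2) = -2*Q - 2*l)
K = 549/85 (K = -32/(-5) - 1/(-17) = -32*(-⅕) - 1*(-1/17) = 32/5 + 1/17 = 549/85 ≈ 6.4588)
T(Z) = -5741/85 - 2*Z (T(Z) = ((-2*Z - 2*7) - 60) + 549/85 = ((-2*Z - 14) - 60) + 549/85 = ((-14 - 2*Z) - 60) + 549/85 = (-74 - 2*Z) + 549/85 = -5741/85 - 2*Z)
√(T(-114) + 27153) = √((-5741/85 - 2*(-114)) + 27153) = √((-5741/85 + 228) + 27153) = √(13639/85 + 27153) = √(2321644/85) = 2*√49334935/85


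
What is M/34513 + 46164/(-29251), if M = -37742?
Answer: -2697249374/1009539763 ≈ -2.6718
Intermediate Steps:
M/34513 + 46164/(-29251) = -37742/34513 + 46164/(-29251) = -37742*1/34513 + 46164*(-1/29251) = -37742/34513 - 46164/29251 = -2697249374/1009539763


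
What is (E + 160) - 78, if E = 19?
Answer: 101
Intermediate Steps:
(E + 160) - 78 = (19 + 160) - 78 = 179 - 78 = 101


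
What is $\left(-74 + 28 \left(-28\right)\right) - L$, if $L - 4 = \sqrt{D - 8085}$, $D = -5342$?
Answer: $-862 - i \sqrt{13427} \approx -862.0 - 115.87 i$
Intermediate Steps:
$L = 4 + i \sqrt{13427}$ ($L = 4 + \sqrt{-5342 - 8085} = 4 + \sqrt{-13427} = 4 + i \sqrt{13427} \approx 4.0 + 115.87 i$)
$\left(-74 + 28 \left(-28\right)\right) - L = \left(-74 + 28 \left(-28\right)\right) - \left(4 + i \sqrt{13427}\right) = \left(-74 - 784\right) - \left(4 + i \sqrt{13427}\right) = -858 - \left(4 + i \sqrt{13427}\right) = -862 - i \sqrt{13427}$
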